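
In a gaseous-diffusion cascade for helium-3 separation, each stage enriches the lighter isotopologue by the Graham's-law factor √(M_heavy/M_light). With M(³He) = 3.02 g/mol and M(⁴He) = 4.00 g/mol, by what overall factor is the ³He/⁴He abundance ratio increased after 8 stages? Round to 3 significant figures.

3.08

Each stage multiplies the ratio by α = √(4.00/3.02), so after 8 stages the overall factor is α^8 = (4.00/3.02)^(8/2).
= 1.32450^4 = 3.08.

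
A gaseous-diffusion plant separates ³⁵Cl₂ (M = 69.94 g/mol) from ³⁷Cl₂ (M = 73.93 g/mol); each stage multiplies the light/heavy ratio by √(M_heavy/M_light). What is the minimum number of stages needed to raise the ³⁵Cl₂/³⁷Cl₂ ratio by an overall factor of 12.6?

92

Single-stage factor α = √(73.93/69.94), so ln α = ½ ln(1.05705) = 0.02774.
Need α^N ≥ 12.6 ⇒ N ≥ ln(12.6) / ln α = 2.534 / 0.02774 = 91.34.
So at least 92 stages are needed.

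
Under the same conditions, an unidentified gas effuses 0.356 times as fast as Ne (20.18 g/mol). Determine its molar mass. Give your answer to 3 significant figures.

Using Graham's law: rate_X/rate_Ne = √(M_Ne/M_X).
0.356 = √(20.18/M_X)
M_X = 20.18 / 0.356² = 20.18 / 0.1267 = 159 g/mol

159 g/mol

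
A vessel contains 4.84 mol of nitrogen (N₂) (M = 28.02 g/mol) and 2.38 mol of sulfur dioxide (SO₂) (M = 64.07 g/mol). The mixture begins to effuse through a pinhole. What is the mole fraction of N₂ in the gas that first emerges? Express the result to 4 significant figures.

The effusion rate of species i is ∝ p_i/√M_i ∝ n_i/√M_i.
So x_N₂ in the escaping gas = (n_N₂/√M_N₂) / Σ(n_i/√M_i)
= (4.84/√28.02) / (4.84/√28.02 + 2.38/√64.07) = 0.9143/(0.9143 + 0.2973) = 0.7546.

0.7546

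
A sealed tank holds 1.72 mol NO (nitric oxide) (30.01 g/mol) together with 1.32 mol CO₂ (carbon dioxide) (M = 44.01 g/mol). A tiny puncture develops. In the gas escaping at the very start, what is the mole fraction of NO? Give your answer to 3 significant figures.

Effusion rate of each component ∝ n_i/√M_i (partial pressure × 1/√M).
Mole fraction of NO in the effusate = (n_NO/√M_NO) / (n_NO/√M_NO + n_CO₂/√M_CO₂)
= (1.72/√30.01) / (1.72/√30.01 + 1.32/√44.01) = 0.3140/(0.3140 + 0.1990) = 0.612.

0.612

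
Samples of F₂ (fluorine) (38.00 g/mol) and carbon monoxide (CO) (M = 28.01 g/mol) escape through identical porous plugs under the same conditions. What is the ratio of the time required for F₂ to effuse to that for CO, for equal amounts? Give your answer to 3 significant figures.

1.16

Using Graham's law: t_F₂/t_CO = √(M_F₂/M_CO) = √(38.00/28.01) = √1.357 = 1.16.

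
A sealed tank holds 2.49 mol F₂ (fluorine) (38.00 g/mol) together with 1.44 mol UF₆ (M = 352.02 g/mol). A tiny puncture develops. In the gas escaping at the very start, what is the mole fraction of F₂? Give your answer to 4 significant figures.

0.8403

Rate_i ∝ x_i/√M_i (Graham's law weighted by mole fraction), so the effusate composition follows n_i/√M_i.
Mole fraction of F₂ in the effusate = (n_F₂/√M_F₂) / (n_F₂/√M_F₂ + n_UF₆/√M_UF₆)
= (2.49/√38.00) / (2.49/√38.00 + 1.44/√352.02) = 0.4039/(0.4039 + 0.07675) = 0.8403.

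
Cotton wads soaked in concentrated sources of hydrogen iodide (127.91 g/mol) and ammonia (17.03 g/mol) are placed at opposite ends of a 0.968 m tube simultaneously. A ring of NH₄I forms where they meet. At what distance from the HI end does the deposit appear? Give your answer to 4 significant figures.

The fronts meet when d_HI + d_NH₃ = L with d_HI/d_NH₃ = √(M_NH₃/M_HI) (Graham's law). Here √(M_NH₃/M_HI) = √(17.03/127.91) = 0.3649.
With d_HI + d_NH₃ = 0.968 m, d_NH₃ = 0.968/(1 + 0.3649) = 0.7092 m.
d_HI = 0.968 − 0.7092 = 0.2588 m.

0.2588 m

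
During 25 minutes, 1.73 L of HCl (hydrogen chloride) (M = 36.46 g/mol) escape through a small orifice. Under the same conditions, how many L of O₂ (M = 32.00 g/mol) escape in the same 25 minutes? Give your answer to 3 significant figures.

From Graham's law, rate_O₂/rate_HCl = √(M_HCl/M_O₂) = √(36.46/32.00) = √1.139 = 1.067.
So the volume for O₂ is 1.73 × 1.067 = 1.85 L.

1.85 L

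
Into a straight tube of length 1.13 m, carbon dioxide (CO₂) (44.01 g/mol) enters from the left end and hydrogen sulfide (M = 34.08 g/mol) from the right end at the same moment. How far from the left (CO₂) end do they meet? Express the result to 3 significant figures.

0.529 m

In equal time, each gas travels a distance ∝ its rate ∝ 1/√M, so d_CO₂/d_H₂S = √(M_H₂S/M_CO₂) = √(34.08/44.01) = 0.8800.
With d_CO₂ + d_H₂S = 1.13 m, d_H₂S = 1.13/(1 + 0.8800) = 0.6011 m.
d_CO₂ = 1.13 − 0.6011 = 0.529 m.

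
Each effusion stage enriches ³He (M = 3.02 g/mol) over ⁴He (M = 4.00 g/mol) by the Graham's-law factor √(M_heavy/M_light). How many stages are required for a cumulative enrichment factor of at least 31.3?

With α = √(4.00/3.02) per stage, ln α = ½ ln(1.32450) = 0.1405.
Need α^N ≥ 31.3 ⇒ N ≥ ln(31.3) / ln α = 3.444 / 0.1405 = 24.51.
Minimum whole number of stages: N = 25.

25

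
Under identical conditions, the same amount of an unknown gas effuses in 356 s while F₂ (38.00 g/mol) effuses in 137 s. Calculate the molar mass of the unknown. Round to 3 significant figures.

Graham's law gives t_X/t_F₂ = √(M_X/M_F₂).
356/137 = 2.599 = √(M_X/38.00)
M_X = 38.00 × 2.599² = 38.00 × 6.752 = 257 g/mol

257 g/mol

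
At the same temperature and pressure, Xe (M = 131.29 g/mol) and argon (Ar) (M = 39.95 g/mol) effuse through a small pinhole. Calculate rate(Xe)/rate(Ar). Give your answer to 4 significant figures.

From Graham's law, rate_Xe/rate_Ar = √(M_Ar/M_Xe) = √(39.95/131.29) = √0.3043 = 0.5516.

0.5516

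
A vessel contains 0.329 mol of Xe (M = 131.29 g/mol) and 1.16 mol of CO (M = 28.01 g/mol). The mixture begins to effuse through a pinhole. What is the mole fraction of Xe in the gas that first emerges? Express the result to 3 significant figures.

0.116

Rate_i ∝ x_i/√M_i (Graham's law weighted by mole fraction), so the effusate composition follows n_i/√M_i.
x_Xe(eff) = (n_Xe/√M_Xe) / (n_Xe/√M_Xe + n_CO/√M_CO)
= (0.329/√131.29) / (0.329/√131.29 + 1.16/√28.01) = 0.02871/(0.02871 + 0.2192) = 0.116.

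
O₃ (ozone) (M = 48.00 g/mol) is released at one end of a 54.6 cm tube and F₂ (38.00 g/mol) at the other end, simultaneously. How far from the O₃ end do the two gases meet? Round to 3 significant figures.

Graham's law gives d_O₃/d_F₂ = rate_O₃/rate_F₂ = √(M_F₂/M_O₃) = √(38.00/48.00) = 0.8898.
With d_O₃ + d_F₂ = 54.6 cm, d_F₂ = 54.6/(1 + 0.8898) = 28.89 cm.
d_O₃ = 54.6 − 28.89 = 25.7 cm.

25.7 cm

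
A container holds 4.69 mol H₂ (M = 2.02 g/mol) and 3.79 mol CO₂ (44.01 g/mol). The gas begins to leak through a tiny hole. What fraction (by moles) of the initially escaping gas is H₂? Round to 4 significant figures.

0.8524

Effusion rate of each component ∝ n_i/√M_i (partial pressure × 1/√M).
x_H₂(eff) = (n_H₂/√M_H₂) / (n_H₂/√M_H₂ + n_CO₂/√M_CO₂)
= (4.69/√2.02) / (4.69/√2.02 + 3.79/√44.01) = 3.300/(3.300 + 0.5713) = 0.8524.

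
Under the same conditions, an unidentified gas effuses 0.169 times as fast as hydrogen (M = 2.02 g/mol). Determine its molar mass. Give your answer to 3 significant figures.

70.7 g/mol

Since effusion rate ∝ 1/√M, rate_X/rate_H₂ = √(M_H₂/M_X).
0.169 = √(2.02/M_X)
M_X = 2.02 / 0.169² = 2.02 / 0.02856 = 70.7 g/mol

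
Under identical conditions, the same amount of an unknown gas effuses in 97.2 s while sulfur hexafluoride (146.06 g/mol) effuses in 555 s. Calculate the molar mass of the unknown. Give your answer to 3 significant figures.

From Graham's law, t_X/t_SF₆ = √(M_X/M_SF₆).
97.2/555 = 0.1751 = √(M_X/146.06)
M_X = 146.06 × 0.1751² = 146.06 × 0.03067 = 4.48 g/mol

4.48 g/mol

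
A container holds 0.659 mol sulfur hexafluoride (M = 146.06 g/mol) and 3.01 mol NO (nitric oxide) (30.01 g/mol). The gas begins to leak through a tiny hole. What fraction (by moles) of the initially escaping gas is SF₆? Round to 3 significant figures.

0.0903

Rate_i ∝ x_i/√M_i (Graham's law weighted by mole fraction), so the effusate composition follows n_i/√M_i.
x_SF₆(eff) = (n_SF₆/√M_SF₆) / (n_SF₆/√M_SF₆ + n_NO/√M_NO)
= (0.659/√146.06) / (0.659/√146.06 + 3.01/√30.01) = 0.05453/(0.05453 + 0.5495) = 0.0903.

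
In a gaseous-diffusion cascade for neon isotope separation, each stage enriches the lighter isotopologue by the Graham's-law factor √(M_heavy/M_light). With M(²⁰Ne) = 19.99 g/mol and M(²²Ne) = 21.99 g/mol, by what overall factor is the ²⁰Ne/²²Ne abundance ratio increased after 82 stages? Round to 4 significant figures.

Overall factor = α^82 with α = √(21.99/19.99), i.e. (21.99/19.99)^(82/2).
= 1.10005^41 = 49.88.

49.88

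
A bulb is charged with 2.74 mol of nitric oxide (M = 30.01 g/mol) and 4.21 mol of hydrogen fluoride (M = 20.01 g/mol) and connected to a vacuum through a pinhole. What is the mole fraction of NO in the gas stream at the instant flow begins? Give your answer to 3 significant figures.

Effusion rate of each component ∝ n_i/√M_i (partial pressure × 1/√M).
x_NO(eff) = (n_NO/√M_NO) / (n_NO/√M_NO + n_HF/√M_HF)
= (2.74/√30.01) / (2.74/√30.01 + 4.21/√20.01) = 0.5002/(0.5002 + 0.9411) = 0.347.

0.347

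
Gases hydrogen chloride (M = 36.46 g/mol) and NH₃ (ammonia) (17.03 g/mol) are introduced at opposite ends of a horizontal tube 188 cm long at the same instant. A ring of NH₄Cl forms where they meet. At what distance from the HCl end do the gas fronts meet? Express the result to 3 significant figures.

In equal time, each gas travels a distance ∝ its rate ∝ 1/√M, so d_HCl/d_NH₃ = √(M_NH₃/M_HCl) = √(17.03/36.46) = 0.6834.
With d_HCl + d_NH₃ = 188 cm, d_NH₃ = 188/(1 + 0.6834) = 111.7 cm.
d_HCl = 188 − 111.7 = 76.3 cm.

76.3 cm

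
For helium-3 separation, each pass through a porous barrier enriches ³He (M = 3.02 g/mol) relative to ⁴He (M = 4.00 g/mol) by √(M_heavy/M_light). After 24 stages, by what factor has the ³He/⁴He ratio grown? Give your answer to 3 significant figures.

Each stage multiplies the ratio by α = √(4.00/3.02), so after 24 stages the overall factor is α^24 = (4.00/3.02)^(24/2).
= 1.32450^12 = 29.1.

29.1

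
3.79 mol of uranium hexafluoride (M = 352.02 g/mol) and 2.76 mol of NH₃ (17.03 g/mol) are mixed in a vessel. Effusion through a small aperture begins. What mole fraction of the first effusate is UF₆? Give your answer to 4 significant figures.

0.2320

Effusion rate of each component ∝ n_i/√M_i (partial pressure × 1/√M).
So x_UF₆ in the escaping gas = (n_UF₆/√M_UF₆) / Σ(n_i/√M_i)
= (3.79/√352.02) / (3.79/√352.02 + 2.76/√17.03) = 0.2020/(0.2020 + 0.6688) = 0.2320.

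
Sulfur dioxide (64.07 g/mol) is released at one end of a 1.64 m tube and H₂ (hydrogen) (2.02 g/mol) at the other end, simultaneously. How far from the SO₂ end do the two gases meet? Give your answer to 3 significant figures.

0.247 m

In equal time, each gas travels a distance ∝ its rate ∝ 1/√M, so d_SO₂/d_H₂ = √(M_H₂/M_SO₂) = √(2.02/64.07) = 0.1776.
With d_SO₂ + d_H₂ = 1.64 m, d_H₂ = 1.64/(1 + 0.1776) = 1.393 m.
d_SO₂ = 1.64 − 1.393 = 0.247 m.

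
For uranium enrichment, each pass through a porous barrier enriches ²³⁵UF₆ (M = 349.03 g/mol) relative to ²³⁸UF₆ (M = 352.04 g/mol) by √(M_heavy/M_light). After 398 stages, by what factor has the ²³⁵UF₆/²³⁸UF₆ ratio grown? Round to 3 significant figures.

The single-stage factor is √(M_heavy/M_light), so 398 stages give [√(352.04/349.03)]^398 = (352.04/349.03)^(398/2).
= 1.00862^199 = 5.52.

5.52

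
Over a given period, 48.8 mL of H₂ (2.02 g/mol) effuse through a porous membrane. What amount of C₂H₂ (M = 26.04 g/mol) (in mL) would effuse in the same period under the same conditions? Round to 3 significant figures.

13.6 mL

By Graham's law, rate_C₂H₂/rate_H₂ = √(M_H₂/M_C₂H₂) = √(2.02/26.04) = √0.07757 = 0.2785.
So the volume for C₂H₂ is 48.8 × 0.2785 = 13.6 mL.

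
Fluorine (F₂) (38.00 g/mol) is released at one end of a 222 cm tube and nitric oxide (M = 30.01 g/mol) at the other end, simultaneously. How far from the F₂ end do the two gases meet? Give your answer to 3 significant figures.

Distances travelled in equal time are proportional to diffusion rates, so d_F₂/d_NO = √(M_NO/M_F₂) = √(30.01/38.00) = 0.8887.
With d_F₂ + d_NO = 222 cm, d_NO = 222/(1 + 0.8887) = 117.5 cm.
d_F₂ = 222 − 117.5 = 104 cm.

104 cm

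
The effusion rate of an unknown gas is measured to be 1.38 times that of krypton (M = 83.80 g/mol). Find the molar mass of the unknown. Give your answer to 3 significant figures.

Using Graham's law: rate_X/rate_Kr = √(M_Kr/M_X).
1.38 = √(83.80/M_X)
M_X = 83.80 / 1.38² = 83.80 / 1.904 = 44.0 g/mol

44.0 g/mol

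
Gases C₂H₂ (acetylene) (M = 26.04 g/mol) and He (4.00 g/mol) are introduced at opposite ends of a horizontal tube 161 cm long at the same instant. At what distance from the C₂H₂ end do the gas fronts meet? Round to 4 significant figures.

45.33 cm

In equal time, each gas travels a distance ∝ its rate ∝ 1/√M, so d_C₂H₂/d_He = √(M_He/M_C₂H₂) = √(4.00/26.04) = 0.3919.
With d_C₂H₂ + d_He = 161 cm, d_He = 161/(1 + 0.3919) = 115.7 cm.
d_C₂H₂ = 161 − 115.7 = 45.33 cm.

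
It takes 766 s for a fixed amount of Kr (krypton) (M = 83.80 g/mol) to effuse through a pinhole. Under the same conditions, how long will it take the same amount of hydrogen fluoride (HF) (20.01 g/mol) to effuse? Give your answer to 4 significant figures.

Using Graham's law: t_HF/t_Kr = √(M_HF/M_Kr) = √(20.01/83.80) = √0.2388 = 0.4887.
So the time for HF is 766 × 0.4887 = 374.3 s.

374.3 s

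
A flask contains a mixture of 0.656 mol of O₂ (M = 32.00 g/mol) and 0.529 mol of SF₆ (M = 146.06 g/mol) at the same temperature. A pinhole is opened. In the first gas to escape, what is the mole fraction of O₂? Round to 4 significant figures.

Rate_i ∝ x_i/√M_i (Graham's law weighted by mole fraction), so the effusate composition follows n_i/√M_i.
Mole fraction of O₂ in the effusate = (n_O₂/√M_O₂) / (n_O₂/√M_O₂ + n_SF₆/√M_SF₆)
= (0.656/√32.00) / (0.656/√32.00 + 0.529/√146.06) = 0.1160/(0.1160 + 0.04377) = 0.7260.

0.7260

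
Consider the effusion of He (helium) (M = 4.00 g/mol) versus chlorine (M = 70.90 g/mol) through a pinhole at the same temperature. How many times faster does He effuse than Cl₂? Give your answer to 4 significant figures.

From Graham's law, rate_He/rate_Cl₂ = √(M_Cl₂/M_He) = √(70.90/4.00) = √17.73 = 4.210.

4.210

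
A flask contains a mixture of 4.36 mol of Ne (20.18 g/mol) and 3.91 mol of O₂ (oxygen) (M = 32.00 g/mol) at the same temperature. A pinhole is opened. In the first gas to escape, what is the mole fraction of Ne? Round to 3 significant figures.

0.584

The effusion rate of species i is ∝ p_i/√M_i ∝ n_i/√M_i.
So x_Ne in the escaping gas = (n_Ne/√M_Ne) / Σ(n_i/√M_i)
= (4.36/√20.18) / (4.36/√20.18 + 3.91/√32.00) = 0.9706/(0.9706 + 0.6912) = 0.584.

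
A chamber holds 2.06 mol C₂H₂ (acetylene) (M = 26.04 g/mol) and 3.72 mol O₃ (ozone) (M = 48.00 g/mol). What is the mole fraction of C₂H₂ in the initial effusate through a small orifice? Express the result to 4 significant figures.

Each component's effusion rate ∝ (its partial pressure)·(1/√M) ∝ n_i/√M_i.
Mole fraction of C₂H₂ in the effusate = (n_C₂H₂/√M_C₂H₂) / (n_C₂H₂/√M_C₂H₂ + n_O₃/√M_O₃)
= (2.06/√26.04) / (2.06/√26.04 + 3.72/√48.00) = 0.4037/(0.4037 + 0.5369) = 0.4292.

0.4292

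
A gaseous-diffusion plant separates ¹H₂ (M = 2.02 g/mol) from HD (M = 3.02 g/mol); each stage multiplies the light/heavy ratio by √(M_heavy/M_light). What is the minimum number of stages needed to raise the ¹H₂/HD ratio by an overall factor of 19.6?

15

Per stage α = (3.02/2.02)^(1/2) = 1.49505^0.5, giving ln α = 0.2011.
Need α^N ≥ 19.6 ⇒ N ≥ ln(19.6) / ln α = 2.976 / 0.2011 = 14.80.
Minimum whole number of stages: N = 15.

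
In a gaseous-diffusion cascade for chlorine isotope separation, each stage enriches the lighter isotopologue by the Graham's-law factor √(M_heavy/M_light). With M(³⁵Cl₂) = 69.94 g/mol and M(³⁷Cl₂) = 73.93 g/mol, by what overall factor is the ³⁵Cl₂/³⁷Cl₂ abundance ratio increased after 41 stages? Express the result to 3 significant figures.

3.12

Overall factor = α^41 with α = √(73.93/69.94), i.e. (73.93/69.94)^(41/2).
= 1.05705^(41/2) = 3.12.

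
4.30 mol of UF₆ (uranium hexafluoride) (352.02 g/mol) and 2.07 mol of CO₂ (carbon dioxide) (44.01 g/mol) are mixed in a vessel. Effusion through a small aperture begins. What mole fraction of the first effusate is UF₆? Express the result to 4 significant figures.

Effusion rate of each component ∝ n_i/√M_i (partial pressure × 1/√M).
x_UF₆(eff) = (n_UF₆/√M_UF₆) / (n_UF₆/√M_UF₆ + n_CO₂/√M_CO₂)
= (4.30/√352.02) / (4.30/√352.02 + 2.07/√44.01) = 0.2292/(0.2292 + 0.3120) = 0.4235.

0.4235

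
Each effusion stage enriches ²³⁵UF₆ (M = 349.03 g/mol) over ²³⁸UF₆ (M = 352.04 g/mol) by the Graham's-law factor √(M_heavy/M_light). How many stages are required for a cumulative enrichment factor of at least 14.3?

620

Per stage α = (352.04/349.03)^(1/2) = 1.00862^0.5, giving ln α = 0.004293.
Need α^N ≥ 14.3 ⇒ N ≥ ln(14.3) / ln α = 2.660 / 0.004293 = 619.61.
Rounding up, N = 620 stages.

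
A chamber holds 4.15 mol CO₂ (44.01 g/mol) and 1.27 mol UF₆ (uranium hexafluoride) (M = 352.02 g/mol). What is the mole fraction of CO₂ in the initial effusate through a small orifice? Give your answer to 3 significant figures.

Each component's effusion rate ∝ (its partial pressure)·(1/√M) ∝ n_i/√M_i.
So x_CO₂ in the escaping gas = (n_CO₂/√M_CO₂) / Σ(n_i/√M_i)
= (4.15/√44.01) / (4.15/√44.01 + 1.27/√352.02) = 0.6256/(0.6256 + 0.06769) = 0.902.

0.902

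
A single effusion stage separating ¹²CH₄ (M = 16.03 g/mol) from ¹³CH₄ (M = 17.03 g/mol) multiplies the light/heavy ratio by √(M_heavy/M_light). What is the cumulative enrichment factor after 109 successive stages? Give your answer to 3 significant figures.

27.1

The single-stage factor is √(M_heavy/M_light), so 109 stages give [√(17.03/16.03)]^109 = (17.03/16.03)^(109/2).
= 1.06238^(109/2) = 27.1.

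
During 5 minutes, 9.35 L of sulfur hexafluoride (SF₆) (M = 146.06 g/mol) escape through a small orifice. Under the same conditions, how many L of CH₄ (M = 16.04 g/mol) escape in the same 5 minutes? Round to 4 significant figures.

28.21 L

Since effusion rate ∝ 1/√M, rate_CH₄/rate_SF₆ = √(M_SF₆/M_CH₄) = √(146.06/16.04) = √9.106 = 3.018.
So the volume for CH₄ is 9.35 × 3.018 = 28.21 L.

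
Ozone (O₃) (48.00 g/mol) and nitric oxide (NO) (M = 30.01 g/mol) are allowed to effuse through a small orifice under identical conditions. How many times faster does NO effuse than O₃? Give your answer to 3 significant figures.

1.26

Since effusion rate ∝ 1/√M, rate_NO/rate_O₃ = √(M_O₃/M_NO) = √(48.00/30.01) = √1.599 = 1.26.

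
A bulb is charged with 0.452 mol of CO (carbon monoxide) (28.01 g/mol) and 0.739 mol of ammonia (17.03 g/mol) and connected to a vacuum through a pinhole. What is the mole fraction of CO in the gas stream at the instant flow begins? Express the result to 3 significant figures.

Each component's effusion rate ∝ (its partial pressure)·(1/√M) ∝ n_i/√M_i.
So x_CO in the escaping gas = (n_CO/√M_CO) / Σ(n_i/√M_i)
= (0.452/√28.01) / (0.452/√28.01 + 0.739/√17.03) = 0.08540/(0.08540 + 0.1791) = 0.323.

0.323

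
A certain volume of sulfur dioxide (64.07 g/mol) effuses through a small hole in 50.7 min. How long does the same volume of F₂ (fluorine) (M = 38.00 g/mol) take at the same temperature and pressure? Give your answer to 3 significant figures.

39.0 min

Graham's law gives t_F₂/t_SO₂ = √(M_F₂/M_SO₂) = √(38.00/64.07) = √0.5931 = 0.7701.
So the time for F₂ is 50.7 × 0.7701 = 39.0 min.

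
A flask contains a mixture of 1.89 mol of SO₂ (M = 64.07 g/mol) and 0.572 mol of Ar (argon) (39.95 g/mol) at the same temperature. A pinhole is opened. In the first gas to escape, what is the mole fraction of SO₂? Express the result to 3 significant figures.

Effusion rate of each component ∝ n_i/√M_i (partial pressure × 1/√M).
So x_SO₂ in the escaping gas = (n_SO₂/√M_SO₂) / Σ(n_i/√M_i)
= (1.89/√64.07) / (1.89/√64.07 + 0.572/√39.95) = 0.2361/(0.2361 + 0.09050) = 0.723.

0.723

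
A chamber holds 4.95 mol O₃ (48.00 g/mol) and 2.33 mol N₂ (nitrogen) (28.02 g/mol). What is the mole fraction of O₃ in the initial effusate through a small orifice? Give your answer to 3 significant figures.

0.619

The effusion rate of species i is ∝ p_i/√M_i ∝ n_i/√M_i.
x_O₃(eff) = (n_O₃/√M_O₃) / (n_O₃/√M_O₃ + n_N₂/√M_N₂)
= (4.95/√48.00) / (4.95/√48.00 + 2.33/√28.02) = 0.7145/(0.7145 + 0.4402) = 0.619.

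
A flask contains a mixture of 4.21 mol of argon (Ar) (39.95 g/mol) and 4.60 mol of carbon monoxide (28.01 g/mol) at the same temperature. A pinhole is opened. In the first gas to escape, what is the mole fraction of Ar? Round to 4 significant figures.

Effusion rate of each component ∝ n_i/√M_i (partial pressure × 1/√M).
Mole fraction of Ar in the effusate = (n_Ar/√M_Ar) / (n_Ar/√M_Ar + n_CO/√M_CO)
= (4.21/√39.95) / (4.21/√39.95 + 4.60/√28.01) = 0.6661/(0.6661 + 0.8692) = 0.4339.

0.4339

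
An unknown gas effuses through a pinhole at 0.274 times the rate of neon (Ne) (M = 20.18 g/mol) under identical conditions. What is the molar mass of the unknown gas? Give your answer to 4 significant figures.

Using Graham's law: rate_X/rate_Ne = √(M_Ne/M_X).
0.274 = √(20.18/M_X)
M_X = 20.18 / 0.274² = 20.18 / 0.07508 = 268.8 g/mol

268.8 g/mol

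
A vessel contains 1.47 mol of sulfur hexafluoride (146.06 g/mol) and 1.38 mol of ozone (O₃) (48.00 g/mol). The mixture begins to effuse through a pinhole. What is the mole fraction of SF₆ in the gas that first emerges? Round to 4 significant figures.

Effusion rate of each component ∝ n_i/√M_i (partial pressure × 1/√M).
Mole fraction of SF₆ in the effusate = (n_SF₆/√M_SF₆) / (n_SF₆/√M_SF₆ + n_O₃/√M_O₃)
= (1.47/√146.06) / (1.47/√146.06 + 1.38/√48.00) = 0.1216/(0.1216 + 0.1992) = 0.3791.

0.3791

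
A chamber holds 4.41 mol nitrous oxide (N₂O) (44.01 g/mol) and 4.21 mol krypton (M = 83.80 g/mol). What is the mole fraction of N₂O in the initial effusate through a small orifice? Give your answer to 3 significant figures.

Each component's effusion rate ∝ (its partial pressure)·(1/√M) ∝ n_i/√M_i.
Mole fraction of N₂O in the effusate = (n_N₂O/√M_N₂O) / (n_N₂O/√M_N₂O + n_Kr/√M_Kr)
= (4.41/√44.01) / (4.41/√44.01 + 4.21/√83.80) = 0.6648/(0.6648 + 0.4599) = 0.591.

0.591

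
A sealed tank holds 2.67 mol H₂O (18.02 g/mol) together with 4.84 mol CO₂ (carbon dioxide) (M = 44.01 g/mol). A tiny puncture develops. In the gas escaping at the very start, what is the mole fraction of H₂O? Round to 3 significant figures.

Rate_i ∝ x_i/√M_i (Graham's law weighted by mole fraction), so the effusate composition follows n_i/√M_i.
Mole fraction of H₂O in the effusate = (n_H₂O/√M_H₂O) / (n_H₂O/√M_H₂O + n_CO₂/√M_CO₂)
= (2.67/√18.02) / (2.67/√18.02 + 4.84/√44.01) = 0.6290/(0.6290 + 0.7296) = 0.463.

0.463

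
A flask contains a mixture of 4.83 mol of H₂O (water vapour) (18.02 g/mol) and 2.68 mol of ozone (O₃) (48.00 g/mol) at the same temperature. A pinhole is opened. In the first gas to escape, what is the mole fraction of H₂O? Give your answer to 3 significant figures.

Rate_i ∝ x_i/√M_i (Graham's law weighted by mole fraction), so the effusate composition follows n_i/√M_i.
Mole fraction of H₂O in the effusate = (n_H₂O/√M_H₂O) / (n_H₂O/√M_H₂O + n_O₃/√M_O₃)
= (4.83/√18.02) / (4.83/√18.02 + 2.68/√48.00) = 1.138/(1.138 + 0.3868) = 0.746.

0.746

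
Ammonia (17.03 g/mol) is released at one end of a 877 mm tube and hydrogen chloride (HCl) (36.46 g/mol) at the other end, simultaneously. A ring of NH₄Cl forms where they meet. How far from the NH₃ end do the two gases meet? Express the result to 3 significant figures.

521 mm

Distances travelled in equal time are proportional to diffusion rates, so d_NH₃/d_HCl = √(M_HCl/M_NH₃) = √(36.46/17.03) = 1.463.
With d_NH₃ + d_HCl = 877 mm, d_HCl = 877/(1 + 1.463) = 356.0 mm.
d_NH₃ = 877 − 356.0 = 521 mm.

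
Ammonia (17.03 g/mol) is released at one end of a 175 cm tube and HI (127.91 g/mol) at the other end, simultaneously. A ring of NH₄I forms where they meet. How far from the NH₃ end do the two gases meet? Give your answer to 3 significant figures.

Graham's law gives d_NH₃/d_HI = rate_NH₃/rate_HI = √(M_HI/M_NH₃) = √(127.91/17.03) = 2.741.
With d_NH₃ + d_HI = 175 cm, d_HI = 175/(1 + 2.741) = 46.78 cm.
d_NH₃ = 175 − 46.78 = 128 cm.

128 cm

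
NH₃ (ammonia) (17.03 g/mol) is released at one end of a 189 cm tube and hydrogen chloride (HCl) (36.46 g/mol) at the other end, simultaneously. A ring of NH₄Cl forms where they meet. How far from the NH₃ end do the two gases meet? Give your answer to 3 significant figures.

112 cm

Distances travelled in equal time are proportional to diffusion rates, so d_NH₃/d_HCl = √(M_HCl/M_NH₃) = √(36.46/17.03) = 1.463.
With d_NH₃ + d_HCl = 189 cm, d_HCl = 189/(1 + 1.463) = 76.73 cm.
d_NH₃ = 189 − 76.73 = 112 cm.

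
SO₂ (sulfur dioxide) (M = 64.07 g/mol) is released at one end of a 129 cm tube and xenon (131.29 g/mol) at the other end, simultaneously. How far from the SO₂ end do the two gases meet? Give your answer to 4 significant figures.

Distances travelled in equal time are proportional to diffusion rates, so d_SO₂/d_Xe = √(M_Xe/M_SO₂) = √(131.29/64.07) = 1.431.
With d_SO₂ + d_Xe = 129 cm, d_Xe = 129/(1 + 1.431) = 53.05 cm.
d_SO₂ = 129 − 53.05 = 75.95 cm.

75.95 cm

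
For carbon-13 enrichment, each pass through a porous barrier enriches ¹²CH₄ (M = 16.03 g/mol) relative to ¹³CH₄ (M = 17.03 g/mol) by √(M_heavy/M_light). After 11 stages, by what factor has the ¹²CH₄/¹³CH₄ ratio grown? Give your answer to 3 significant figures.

After 11 stages the ratio has grown by (√(17.03/16.03))^11 = (17.03/16.03)^(11/2).
= 1.06238^(11/2) = 1.39.

1.39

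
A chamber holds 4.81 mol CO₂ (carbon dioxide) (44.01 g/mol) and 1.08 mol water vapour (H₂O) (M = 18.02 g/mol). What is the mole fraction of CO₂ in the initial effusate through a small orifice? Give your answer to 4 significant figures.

0.7403

Effusion rate of each component ∝ n_i/√M_i (partial pressure × 1/√M).
Mole fraction of CO₂ in the effusate = (n_CO₂/√M_CO₂) / (n_CO₂/√M_CO₂ + n_H₂O/√M_H₂O)
= (4.81/√44.01) / (4.81/√44.01 + 1.08/√18.02) = 0.7251/(0.7251 + 0.2544) = 0.7403.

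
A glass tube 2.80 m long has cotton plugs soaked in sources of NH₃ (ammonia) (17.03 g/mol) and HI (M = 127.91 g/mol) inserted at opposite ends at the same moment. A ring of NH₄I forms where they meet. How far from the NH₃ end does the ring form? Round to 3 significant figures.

2.05 m

Graham's law gives d_NH₃/d_HI = rate_NH₃/rate_HI = √(M_HI/M_NH₃) = √(127.91/17.03) = 2.741.
With d_NH₃ + d_HI = 2.80 m, d_HI = 2.80/(1 + 2.741) = 0.7485 m.
d_NH₃ = 2.80 − 0.7485 = 2.05 m.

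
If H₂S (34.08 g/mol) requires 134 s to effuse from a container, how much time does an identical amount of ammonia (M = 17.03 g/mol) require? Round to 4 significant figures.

94.72 s

Using Graham's law: t_NH₃/t_H₂S = √(M_NH₃/M_H₂S) = √(17.03/34.08) = √0.4997 = 0.7069.
So the time for NH₃ is 134 × 0.7069 = 94.72 s.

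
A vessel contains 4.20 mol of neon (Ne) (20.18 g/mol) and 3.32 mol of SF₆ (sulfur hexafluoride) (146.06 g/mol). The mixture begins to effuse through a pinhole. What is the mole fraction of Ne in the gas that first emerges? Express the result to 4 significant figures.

Effusion rate of each component ∝ n_i/√M_i (partial pressure × 1/√M).
x_Ne(eff) = (n_Ne/√M_Ne) / (n_Ne/√M_Ne + n_SF₆/√M_SF₆)
= (4.20/√20.18) / (4.20/√20.18 + 3.32/√146.06) = 0.9350/(0.9350 + 0.2747) = 0.7729.

0.7729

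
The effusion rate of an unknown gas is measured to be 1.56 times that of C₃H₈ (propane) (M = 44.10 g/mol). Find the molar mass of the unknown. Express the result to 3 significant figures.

Graham's law gives rate_X/rate_C₃H₈ = √(M_C₃H₈/M_X).
1.56 = √(44.10/M_X)
M_X = 44.10 / 1.56² = 44.10 / 2.434 = 18.1 g/mol

18.1 g/mol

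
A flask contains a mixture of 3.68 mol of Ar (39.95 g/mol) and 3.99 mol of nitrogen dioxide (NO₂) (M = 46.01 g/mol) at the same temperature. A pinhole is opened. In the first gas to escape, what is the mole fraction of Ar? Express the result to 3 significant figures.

0.497

Effusion rate of each component ∝ n_i/√M_i (partial pressure × 1/√M).
So x_Ar in the escaping gas = (n_Ar/√M_Ar) / Σ(n_i/√M_i)
= (3.68/√39.95) / (3.68/√39.95 + 3.99/√46.01) = 0.5822/(0.5822 + 0.5882) = 0.497.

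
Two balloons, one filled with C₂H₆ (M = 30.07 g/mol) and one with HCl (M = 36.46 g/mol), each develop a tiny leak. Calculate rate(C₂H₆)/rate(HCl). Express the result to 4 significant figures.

1.101

Using Graham's law: rate_C₂H₆/rate_HCl = √(M_HCl/M_C₂H₆) = √(36.46/30.07) = √1.213 = 1.101.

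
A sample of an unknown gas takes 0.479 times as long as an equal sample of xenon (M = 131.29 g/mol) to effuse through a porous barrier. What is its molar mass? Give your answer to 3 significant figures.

Graham's law gives t_X/t_Xe = √(M_X/M_Xe).
0.479 = √(M_X/131.29)
M_X = 131.29 × 0.479² = 131.29 × 0.2294 = 30.1 g/mol

30.1 g/mol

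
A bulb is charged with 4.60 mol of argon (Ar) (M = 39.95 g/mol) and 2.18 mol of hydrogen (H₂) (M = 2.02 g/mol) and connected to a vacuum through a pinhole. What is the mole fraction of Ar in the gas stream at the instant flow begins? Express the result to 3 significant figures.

0.322

Each component's effusion rate ∝ (its partial pressure)·(1/√M) ∝ n_i/√M_i.
x_Ar(eff) = (n_Ar/√M_Ar) / (n_Ar/√M_Ar + n_H₂/√M_H₂)
= (4.60/√39.95) / (4.60/√39.95 + 2.18/√2.02) = 0.7278/(0.7278 + 1.534) = 0.322.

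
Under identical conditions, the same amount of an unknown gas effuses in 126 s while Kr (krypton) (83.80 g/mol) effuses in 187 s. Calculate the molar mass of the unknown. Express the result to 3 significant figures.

38.0 g/mol

Graham's law gives t_X/t_Kr = √(M_X/M_Kr).
126/187 = 0.6738 = √(M_X/83.80)
M_X = 83.80 × 0.6738² = 83.80 × 0.4540 = 38.0 g/mol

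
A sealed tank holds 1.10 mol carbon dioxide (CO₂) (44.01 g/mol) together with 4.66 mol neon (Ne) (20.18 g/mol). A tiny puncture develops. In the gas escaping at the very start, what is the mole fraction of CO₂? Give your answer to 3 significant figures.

0.138

Rate_i ∝ x_i/√M_i (Graham's law weighted by mole fraction), so the effusate composition follows n_i/√M_i.
x_CO₂(eff) = (n_CO₂/√M_CO₂) / (n_CO₂/√M_CO₂ + n_Ne/√M_Ne)
= (1.10/√44.01) / (1.10/√44.01 + 4.66/√20.18) = 0.1658/(0.1658 + 1.037) = 0.138.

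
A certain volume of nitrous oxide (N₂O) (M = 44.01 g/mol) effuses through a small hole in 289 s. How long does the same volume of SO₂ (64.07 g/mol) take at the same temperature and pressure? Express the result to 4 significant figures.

348.7 s

By Graham's law, t_SO₂/t_N₂O = √(M_SO₂/M_N₂O) = √(64.07/44.01) = √1.456 = 1.207.
So the time for SO₂ is 289 × 1.207 = 348.7 s.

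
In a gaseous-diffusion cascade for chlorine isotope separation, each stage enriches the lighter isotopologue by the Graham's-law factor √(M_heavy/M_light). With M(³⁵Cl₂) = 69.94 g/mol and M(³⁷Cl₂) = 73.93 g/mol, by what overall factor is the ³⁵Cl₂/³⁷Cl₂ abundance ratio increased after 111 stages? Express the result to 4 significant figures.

After 111 stages the ratio has grown by (√(73.93/69.94))^111 = (73.93/69.94)^(111/2).
= 1.05705^(111/2) = 21.74.

21.74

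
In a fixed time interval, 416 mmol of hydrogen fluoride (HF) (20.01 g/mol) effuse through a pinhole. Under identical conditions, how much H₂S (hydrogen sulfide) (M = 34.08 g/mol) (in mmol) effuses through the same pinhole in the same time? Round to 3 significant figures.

319 mmol

Since effusion rate ∝ 1/√M, rate_H₂S/rate_HF = √(M_HF/M_H₂S) = √(20.01/34.08) = √0.5871 = 0.7663.
So the amount for H₂S is 416 × 0.7663 = 319 mmol.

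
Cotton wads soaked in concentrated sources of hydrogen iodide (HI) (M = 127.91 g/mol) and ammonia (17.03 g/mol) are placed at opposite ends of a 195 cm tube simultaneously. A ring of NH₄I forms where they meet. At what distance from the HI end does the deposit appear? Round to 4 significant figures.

Distances travelled in equal time are proportional to diffusion rates, so d_HI/d_NH₃ = √(M_NH₃/M_HI) = √(17.03/127.91) = 0.3649.
With d_HI + d_NH₃ = 195 cm, d_NH₃ = 195/(1 + 0.3649) = 142.9 cm.
d_HI = 195 − 142.9 = 52.13 cm.

52.13 cm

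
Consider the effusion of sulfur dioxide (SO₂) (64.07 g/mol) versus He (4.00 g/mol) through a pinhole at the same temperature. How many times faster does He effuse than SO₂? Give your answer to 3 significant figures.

4.00

From Graham's law, rate_He/rate_SO₂ = √(M_SO₂/M_He) = √(64.07/4.00) = √16.02 = 4.00.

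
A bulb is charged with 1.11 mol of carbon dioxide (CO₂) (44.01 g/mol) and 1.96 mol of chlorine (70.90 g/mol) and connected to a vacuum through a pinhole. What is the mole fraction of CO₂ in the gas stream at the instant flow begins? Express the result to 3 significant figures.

The effusion rate of species i is ∝ p_i/√M_i ∝ n_i/√M_i.
So x_CO₂ in the escaping gas = (n_CO₂/√M_CO₂) / Σ(n_i/√M_i)
= (1.11/√44.01) / (1.11/√44.01 + 1.96/√70.90) = 0.1673/(0.1673 + 0.2328) = 0.418.

0.418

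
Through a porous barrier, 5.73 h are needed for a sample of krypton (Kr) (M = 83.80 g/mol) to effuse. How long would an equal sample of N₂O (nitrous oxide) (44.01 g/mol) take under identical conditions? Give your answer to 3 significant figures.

From Graham's law, t_N₂O/t_Kr = √(M_N₂O/M_Kr) = √(44.01/83.80) = √0.5252 = 0.7247.
So the time for N₂O is 5.73 × 0.7247 = 4.15 h.

4.15 h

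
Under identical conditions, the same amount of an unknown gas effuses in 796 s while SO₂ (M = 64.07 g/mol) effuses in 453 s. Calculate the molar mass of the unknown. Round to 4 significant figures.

197.8 g/mol

Graham's law gives t_X/t_SO₂ = √(M_X/M_SO₂).
796/453 = 1.757 = √(M_X/64.07)
M_X = 64.07 × 1.757² = 64.07 × 3.088 = 197.8 g/mol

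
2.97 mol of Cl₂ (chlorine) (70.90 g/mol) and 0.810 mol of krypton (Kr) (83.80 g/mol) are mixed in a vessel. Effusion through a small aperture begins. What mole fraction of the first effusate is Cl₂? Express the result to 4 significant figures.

0.7995

Rate_i ∝ x_i/√M_i (Graham's law weighted by mole fraction), so the effusate composition follows n_i/√M_i.
So x_Cl₂ in the escaping gas = (n_Cl₂/√M_Cl₂) / Σ(n_i/√M_i)
= (2.97/√70.90) / (2.97/√70.90 + 0.810/√83.80) = 0.3527/(0.3527 + 0.08848) = 0.7995.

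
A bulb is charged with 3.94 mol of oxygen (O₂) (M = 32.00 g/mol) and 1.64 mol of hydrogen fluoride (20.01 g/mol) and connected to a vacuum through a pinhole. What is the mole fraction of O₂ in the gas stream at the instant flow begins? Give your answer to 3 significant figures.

Effusion rate of each component ∝ n_i/√M_i (partial pressure × 1/√M).
So x_O₂ in the escaping gas = (n_O₂/√M_O₂) / Σ(n_i/√M_i)
= (3.94/√32.00) / (3.94/√32.00 + 1.64/√20.01) = 0.6965/(0.6965 + 0.3666) = 0.655.

0.655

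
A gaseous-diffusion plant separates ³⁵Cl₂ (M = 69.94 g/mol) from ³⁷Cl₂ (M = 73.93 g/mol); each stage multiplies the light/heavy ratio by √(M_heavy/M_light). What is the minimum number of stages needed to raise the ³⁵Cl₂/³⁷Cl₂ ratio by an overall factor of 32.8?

126

Single-stage factor α = √(73.93/69.94), so ln α = ½ ln(1.05705) = 0.02774.
Need α^N ≥ 32.8 ⇒ N ≥ ln(32.8) / ln α = 3.490 / 0.02774 = 125.82.
So at least 126 stages are needed.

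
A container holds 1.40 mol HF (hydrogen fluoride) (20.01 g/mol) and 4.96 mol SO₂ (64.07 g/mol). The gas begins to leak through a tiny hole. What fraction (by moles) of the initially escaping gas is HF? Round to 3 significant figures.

0.336

Rate_i ∝ x_i/√M_i (Graham's law weighted by mole fraction), so the effusate composition follows n_i/√M_i.
So x_HF in the escaping gas = (n_HF/√M_HF) / Σ(n_i/√M_i)
= (1.40/√20.01) / (1.40/√20.01 + 4.96/√64.07) = 0.3130/(0.3130 + 0.6197) = 0.336.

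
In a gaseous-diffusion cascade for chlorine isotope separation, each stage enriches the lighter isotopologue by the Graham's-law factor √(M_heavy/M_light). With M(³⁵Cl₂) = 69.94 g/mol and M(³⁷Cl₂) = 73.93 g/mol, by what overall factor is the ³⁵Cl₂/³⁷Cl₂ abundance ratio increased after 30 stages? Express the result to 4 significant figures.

The single-stage factor is √(M_heavy/M_light), so 30 stages give [√(73.93/69.94)]^30 = (73.93/69.94)^(30/2).
= 1.05705^15 = 2.298.

2.298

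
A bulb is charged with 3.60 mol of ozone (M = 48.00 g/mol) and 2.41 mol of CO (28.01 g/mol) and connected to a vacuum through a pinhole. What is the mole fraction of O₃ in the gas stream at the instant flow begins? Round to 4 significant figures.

Rate_i ∝ x_i/√M_i (Graham's law weighted by mole fraction), so the effusate composition follows n_i/√M_i.
Mole fraction of O₃ in the effusate = (n_O₃/√M_O₃) / (n_O₃/√M_O₃ + n_CO/√M_CO)
= (3.60/√48.00) / (3.60/√48.00 + 2.41/√28.01) = 0.5196/(0.5196 + 0.4554) = 0.5329.

0.5329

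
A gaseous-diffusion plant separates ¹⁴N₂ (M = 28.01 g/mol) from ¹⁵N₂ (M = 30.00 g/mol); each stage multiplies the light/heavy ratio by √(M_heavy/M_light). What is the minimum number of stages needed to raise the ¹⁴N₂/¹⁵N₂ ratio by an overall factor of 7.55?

With α = √(30.00/28.01) per stage, ln α = ½ ln(1.07105) = 0.03432.
Need α^N ≥ 7.55 ⇒ N ≥ ln(7.55) / ln α = 2.022 / 0.03432 = 58.91.
So at least 59 stages are needed.

59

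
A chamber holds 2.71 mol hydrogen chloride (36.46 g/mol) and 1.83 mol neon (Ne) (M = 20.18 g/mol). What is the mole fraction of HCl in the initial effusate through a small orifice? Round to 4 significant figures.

Each component's effusion rate ∝ (its partial pressure)·(1/√M) ∝ n_i/√M_i.
x_HCl(eff) = (n_HCl/√M_HCl) / (n_HCl/√M_HCl + n_Ne/√M_Ne)
= (2.71/√36.46) / (2.71/√36.46 + 1.83/√20.18) = 0.4488/(0.4488 + 0.4074) = 0.5242.

0.5242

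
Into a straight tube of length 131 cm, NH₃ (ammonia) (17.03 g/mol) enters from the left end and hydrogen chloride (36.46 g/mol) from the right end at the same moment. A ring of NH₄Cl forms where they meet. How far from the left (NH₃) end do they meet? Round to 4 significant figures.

In equal time, each gas travels a distance ∝ its rate ∝ 1/√M, so d_NH₃/d_HCl = √(M_HCl/M_NH₃) = √(36.46/17.03) = 1.463.
With d_NH₃ + d_HCl = 131 cm, d_HCl = 131/(1 + 1.463) = 53.18 cm.
d_NH₃ = 131 − 53.18 = 77.82 cm.

77.82 cm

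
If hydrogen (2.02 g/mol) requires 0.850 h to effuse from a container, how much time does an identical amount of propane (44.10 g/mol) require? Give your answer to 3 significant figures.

3.97 h

From Graham's law, t_C₃H₈/t_H₂ = √(M_C₃H₈/M_H₂) = √(44.10/2.02) = √21.83 = 4.672.
So the time for C₃H₈ is 0.850 × 4.672 = 3.97 h.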